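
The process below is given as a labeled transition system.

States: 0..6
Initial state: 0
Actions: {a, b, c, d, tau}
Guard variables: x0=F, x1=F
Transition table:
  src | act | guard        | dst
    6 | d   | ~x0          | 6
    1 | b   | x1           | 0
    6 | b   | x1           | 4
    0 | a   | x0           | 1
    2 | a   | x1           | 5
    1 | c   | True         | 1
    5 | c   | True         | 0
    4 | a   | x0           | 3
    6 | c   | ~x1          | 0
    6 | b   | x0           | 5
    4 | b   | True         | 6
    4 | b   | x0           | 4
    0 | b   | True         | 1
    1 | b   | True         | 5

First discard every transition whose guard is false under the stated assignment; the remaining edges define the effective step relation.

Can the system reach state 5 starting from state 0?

Answer: REACHABLE

Trace:
Guard filter leaves 7 enabled edge(s).
depth 0: {0}
depth 1: {1}  total {0,1}
depth 2: {5}  total {0,1,5}
Reachable = {0,1,5}
Path to 5: b·b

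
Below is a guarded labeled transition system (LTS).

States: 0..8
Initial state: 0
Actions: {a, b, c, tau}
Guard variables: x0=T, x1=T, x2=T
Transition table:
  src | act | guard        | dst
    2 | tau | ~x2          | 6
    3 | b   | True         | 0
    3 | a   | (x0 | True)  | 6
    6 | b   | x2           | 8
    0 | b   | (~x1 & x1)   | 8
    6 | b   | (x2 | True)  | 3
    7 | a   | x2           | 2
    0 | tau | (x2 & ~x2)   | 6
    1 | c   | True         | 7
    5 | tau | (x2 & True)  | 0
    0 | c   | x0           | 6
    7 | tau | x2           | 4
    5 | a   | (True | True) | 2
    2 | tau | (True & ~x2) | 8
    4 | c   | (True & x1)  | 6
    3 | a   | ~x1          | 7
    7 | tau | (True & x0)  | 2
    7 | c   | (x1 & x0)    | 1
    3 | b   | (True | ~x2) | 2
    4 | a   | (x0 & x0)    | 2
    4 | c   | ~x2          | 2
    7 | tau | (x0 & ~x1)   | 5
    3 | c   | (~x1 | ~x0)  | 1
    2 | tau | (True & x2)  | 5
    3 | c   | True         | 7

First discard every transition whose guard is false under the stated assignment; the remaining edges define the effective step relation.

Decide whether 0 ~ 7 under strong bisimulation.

Refine partition for ~:
  round 0: {{0,1,2,3,4,5,6,7,8}}
  round 1: {{0,1},{2},{3},{4},{5},{6},{7},{8}}
  round 2: {{0},{1},{2},{3},{4},{5},{6},{7},{8}}
9 equivalence class(es) (converged in 3)
class of 0: {0}; class of 7: {7}

Answer: NOT BISIMILAR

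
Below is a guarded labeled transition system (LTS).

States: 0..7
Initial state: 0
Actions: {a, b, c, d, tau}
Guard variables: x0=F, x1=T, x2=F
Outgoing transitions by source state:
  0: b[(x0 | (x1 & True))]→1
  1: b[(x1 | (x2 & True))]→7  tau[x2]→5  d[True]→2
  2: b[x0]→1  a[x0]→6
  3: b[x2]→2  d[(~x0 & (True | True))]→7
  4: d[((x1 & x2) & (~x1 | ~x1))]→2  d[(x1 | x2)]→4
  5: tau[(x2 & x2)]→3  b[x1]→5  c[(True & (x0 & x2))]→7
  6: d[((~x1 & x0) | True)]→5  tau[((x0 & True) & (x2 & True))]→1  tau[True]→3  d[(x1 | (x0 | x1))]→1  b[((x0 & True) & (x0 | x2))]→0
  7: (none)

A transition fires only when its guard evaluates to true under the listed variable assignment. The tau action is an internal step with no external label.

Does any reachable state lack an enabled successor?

R = {0,1,2,7}
  0: b→1  [1 out]
  1: b→7  d→2  [2 out]
  2: ∅  [no exit]
  7: ∅  [no exit]
trace reaching 2: b·d

Answer: DEADLOCK at state 2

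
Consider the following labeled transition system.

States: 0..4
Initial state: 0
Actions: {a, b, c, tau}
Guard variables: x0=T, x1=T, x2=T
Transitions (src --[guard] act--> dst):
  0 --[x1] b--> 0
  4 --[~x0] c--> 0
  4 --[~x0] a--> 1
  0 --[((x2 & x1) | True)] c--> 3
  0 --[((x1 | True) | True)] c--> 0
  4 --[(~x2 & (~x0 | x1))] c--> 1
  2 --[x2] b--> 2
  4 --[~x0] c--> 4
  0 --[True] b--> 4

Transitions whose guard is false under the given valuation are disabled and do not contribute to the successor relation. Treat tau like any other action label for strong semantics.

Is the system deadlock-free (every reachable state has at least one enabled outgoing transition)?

Reach set: {0,3,4}
  0: b→0  b→4  c→0  c→3  [deg 4]
  3: ∅  [no exit]
  4: ∅  [no exit]
witness 3: c

Answer: DEADLOCK at state 3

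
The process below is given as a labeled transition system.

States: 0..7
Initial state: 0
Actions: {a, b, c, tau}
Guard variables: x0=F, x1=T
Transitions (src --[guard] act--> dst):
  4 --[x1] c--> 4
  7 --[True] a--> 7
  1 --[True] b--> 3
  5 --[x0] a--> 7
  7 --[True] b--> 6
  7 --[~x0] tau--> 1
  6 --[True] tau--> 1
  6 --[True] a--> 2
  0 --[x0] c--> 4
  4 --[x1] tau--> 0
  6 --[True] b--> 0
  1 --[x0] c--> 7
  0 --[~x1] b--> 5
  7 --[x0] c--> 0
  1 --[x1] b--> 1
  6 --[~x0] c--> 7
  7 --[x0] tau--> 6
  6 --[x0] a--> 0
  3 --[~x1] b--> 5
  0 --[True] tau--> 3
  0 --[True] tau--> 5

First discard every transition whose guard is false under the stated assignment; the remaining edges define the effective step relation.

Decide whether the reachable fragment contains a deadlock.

Answer: DEADLOCK at state 3

Analysis:
Reachable = {0,3,5}
  0: tau→3  tau→5  [2 out]
  3: ∅  [no exit]
  5: ∅  [no exit]
witness 3: tau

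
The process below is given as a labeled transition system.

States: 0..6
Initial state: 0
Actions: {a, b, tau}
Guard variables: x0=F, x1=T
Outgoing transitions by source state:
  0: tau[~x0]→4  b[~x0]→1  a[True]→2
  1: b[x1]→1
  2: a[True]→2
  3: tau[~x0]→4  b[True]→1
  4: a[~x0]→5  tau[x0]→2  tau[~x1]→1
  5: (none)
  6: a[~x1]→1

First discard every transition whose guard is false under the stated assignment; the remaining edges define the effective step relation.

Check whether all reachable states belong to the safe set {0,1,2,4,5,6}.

Allowed set {0,1,2,4,5,6}
Reach set: {0,1,2,4,5}
  0: safe
  1: safe
  2: safe
  4: safe
  5: safe

Answer: INVARIANT HOLDS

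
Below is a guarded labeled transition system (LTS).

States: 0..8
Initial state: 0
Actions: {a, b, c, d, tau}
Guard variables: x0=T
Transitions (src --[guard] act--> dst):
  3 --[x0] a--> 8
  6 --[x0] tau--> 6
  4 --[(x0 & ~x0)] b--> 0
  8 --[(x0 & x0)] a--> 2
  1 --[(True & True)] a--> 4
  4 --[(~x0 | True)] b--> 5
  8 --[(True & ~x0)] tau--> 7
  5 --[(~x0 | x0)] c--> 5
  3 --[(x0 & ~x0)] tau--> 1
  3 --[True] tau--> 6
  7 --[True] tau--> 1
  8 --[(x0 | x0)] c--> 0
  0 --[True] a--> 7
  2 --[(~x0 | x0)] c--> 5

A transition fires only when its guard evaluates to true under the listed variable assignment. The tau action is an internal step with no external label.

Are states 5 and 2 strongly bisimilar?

Refine partition for ~:
  round 0: {{0,1,2,3,4,5,6,7,8}}
  round 1: {{0,1},{2,5},{3},{4},{6,7},{8}}
  round 2: {{0},{1},{2,5},{3},{4},{6},{7},{8}}
Fixed point at round 3; 8 class(es).
class of 5: {2,5}; class of 2: {2,5}

Answer: BISIMILAR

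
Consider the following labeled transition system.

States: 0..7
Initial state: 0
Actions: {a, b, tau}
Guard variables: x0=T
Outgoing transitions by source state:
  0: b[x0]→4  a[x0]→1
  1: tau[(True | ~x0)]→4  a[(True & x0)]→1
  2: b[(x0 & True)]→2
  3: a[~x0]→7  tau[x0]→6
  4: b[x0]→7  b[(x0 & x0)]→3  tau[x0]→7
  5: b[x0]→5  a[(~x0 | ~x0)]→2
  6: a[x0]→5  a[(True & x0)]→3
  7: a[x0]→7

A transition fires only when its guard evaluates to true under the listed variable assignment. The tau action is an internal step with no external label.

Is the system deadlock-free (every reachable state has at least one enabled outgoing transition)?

Answer: DEADLOCK-FREE

Analysis:
R = {0,1,3,4,5,6,7}
  0: a→1  b→4  [deg 2]
  1: a→1  tau→4  [deg 2]
  3: tau→6  [deg 1]
  4: b→3  b→7  tau→7  [deg 3]
  5: b→5  [deg 1]
  6: a→3  a→5  [deg 2]
  7: a→7  [deg 1]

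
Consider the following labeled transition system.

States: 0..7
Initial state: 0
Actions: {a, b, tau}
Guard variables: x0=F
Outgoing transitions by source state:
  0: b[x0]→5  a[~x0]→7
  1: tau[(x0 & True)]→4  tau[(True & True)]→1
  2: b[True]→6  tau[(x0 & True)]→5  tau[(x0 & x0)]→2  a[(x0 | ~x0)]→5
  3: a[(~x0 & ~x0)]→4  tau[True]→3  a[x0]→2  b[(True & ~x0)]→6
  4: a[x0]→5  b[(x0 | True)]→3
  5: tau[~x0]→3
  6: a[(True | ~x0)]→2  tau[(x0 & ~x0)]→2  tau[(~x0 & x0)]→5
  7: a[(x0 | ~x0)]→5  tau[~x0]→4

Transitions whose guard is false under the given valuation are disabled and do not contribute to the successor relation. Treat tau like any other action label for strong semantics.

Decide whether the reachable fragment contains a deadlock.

R = {0,2,3,4,5,6,7}
  0: a→7  [deg 1]
  2: a→5  b→6  [deg 2]
  3: a→4  b→6  tau→3  [deg 3]
  4: b→3  [deg 1]
  5: tau→3  [deg 1]
  6: a→2  [deg 1]
  7: a→5  tau→4  [deg 2]

Answer: DEADLOCK-FREE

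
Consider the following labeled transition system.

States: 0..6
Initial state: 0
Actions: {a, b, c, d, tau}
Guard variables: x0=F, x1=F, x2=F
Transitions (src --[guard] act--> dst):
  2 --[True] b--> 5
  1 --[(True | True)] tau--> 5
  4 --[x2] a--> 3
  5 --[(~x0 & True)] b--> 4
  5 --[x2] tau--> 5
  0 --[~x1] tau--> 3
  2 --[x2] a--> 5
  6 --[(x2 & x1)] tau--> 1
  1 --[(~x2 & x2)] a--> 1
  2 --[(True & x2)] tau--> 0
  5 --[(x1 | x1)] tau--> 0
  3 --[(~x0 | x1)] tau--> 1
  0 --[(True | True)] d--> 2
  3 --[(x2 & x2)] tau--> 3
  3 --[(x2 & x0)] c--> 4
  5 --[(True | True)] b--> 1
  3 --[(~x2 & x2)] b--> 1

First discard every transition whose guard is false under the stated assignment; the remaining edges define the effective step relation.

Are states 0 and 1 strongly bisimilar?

Bisimulation quotient by refinement:
  round 0: {{0,1,2,3,4,5,6}}
  round 1: {{0},{1,3},{2,5},{4,6}}
  round 2: {{0},{1},{2},{3},{4,6},{5}}
stable after 3 split(s): 6 block(s)
class of 0: {0}; class of 1: {1}

Answer: NOT BISIMILAR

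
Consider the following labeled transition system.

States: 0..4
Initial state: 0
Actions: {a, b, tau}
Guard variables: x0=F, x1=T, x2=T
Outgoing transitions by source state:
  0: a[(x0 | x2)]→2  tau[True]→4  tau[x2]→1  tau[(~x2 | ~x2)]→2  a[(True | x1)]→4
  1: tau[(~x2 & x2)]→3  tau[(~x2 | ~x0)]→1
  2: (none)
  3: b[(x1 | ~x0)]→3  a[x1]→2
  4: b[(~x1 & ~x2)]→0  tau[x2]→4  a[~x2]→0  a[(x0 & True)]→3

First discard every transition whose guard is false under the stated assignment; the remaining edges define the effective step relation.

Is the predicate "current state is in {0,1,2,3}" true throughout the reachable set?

Allowed set {0,1,2,3}
R = {0,1,2,4}
  0: ✓
  1: ✓
  2: ✓
  4: outside
witness against invariant: a → 4

Answer: INVARIANT VIOLATED at state 4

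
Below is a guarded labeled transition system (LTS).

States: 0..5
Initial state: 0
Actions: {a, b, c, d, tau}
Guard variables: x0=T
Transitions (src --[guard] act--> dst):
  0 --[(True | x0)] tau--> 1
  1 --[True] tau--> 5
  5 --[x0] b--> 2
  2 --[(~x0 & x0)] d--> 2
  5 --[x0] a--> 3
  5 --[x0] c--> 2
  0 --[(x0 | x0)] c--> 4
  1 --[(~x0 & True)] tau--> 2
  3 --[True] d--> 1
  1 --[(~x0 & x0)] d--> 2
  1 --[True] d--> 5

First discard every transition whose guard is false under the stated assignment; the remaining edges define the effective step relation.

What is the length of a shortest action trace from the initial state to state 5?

BFS to 5:
  depth 0: {0}
  depth 1: {1,4}
  depth 2: {5}
first hit 5 at d=2 via tau·d

Answer: 2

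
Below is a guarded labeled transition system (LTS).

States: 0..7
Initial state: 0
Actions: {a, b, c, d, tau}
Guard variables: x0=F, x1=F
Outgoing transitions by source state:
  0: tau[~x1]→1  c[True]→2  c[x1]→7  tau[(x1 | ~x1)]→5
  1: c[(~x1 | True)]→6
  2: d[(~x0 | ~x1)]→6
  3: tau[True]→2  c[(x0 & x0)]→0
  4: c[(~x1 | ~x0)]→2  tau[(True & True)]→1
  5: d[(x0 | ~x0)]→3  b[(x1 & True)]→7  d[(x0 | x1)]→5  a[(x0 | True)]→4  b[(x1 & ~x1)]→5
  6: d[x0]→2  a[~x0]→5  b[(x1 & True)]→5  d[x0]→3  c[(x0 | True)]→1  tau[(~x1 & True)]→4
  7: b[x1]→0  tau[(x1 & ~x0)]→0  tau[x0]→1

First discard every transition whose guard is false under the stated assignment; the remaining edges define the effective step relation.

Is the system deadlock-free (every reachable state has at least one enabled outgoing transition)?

Reachable = {0,1,2,3,4,5,6}
  0: c→2  tau→1  tau→5  [3 out]
  1: c→6  [1 out]
  2: d→6  [1 out]
  3: tau→2  [1 out]
  4: c→2  tau→1  [2 out]
  5: a→4  d→3  [2 out]
  6: a→5  c→1  tau→4  [3 out]

Answer: DEADLOCK-FREE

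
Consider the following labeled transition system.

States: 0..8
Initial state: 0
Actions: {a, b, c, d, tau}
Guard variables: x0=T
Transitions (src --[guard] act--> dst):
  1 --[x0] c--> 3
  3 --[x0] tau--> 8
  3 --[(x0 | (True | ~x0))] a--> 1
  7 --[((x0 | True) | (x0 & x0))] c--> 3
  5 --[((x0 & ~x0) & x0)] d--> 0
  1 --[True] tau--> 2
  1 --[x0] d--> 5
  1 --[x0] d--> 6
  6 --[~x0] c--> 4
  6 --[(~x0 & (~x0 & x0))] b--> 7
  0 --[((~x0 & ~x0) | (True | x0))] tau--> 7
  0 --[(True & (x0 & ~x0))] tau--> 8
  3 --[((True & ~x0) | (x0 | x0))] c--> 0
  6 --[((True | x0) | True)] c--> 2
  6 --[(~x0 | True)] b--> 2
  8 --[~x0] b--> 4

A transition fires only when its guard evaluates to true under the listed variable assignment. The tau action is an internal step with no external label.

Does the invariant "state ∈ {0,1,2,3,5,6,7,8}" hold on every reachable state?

Inv-set: {0,1,2,3,5,6,7,8}
R = {0,1,2,3,5,6,7,8}
  0: safe
  1: safe
  2: safe
  3: safe
  5: safe
  6: safe
  7: safe
  8: safe

Answer: INVARIANT HOLDS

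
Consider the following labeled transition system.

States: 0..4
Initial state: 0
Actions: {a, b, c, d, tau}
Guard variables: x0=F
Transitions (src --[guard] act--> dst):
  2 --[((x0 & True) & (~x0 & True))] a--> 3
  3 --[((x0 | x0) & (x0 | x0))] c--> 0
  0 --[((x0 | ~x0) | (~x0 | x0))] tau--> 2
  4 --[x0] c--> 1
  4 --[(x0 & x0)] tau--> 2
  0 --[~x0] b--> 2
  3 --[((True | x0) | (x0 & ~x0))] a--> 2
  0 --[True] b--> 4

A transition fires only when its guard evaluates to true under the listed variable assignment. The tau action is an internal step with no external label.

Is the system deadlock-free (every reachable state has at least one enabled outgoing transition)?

Reachable = {0,2,4}
  0: b→2  b→4  tau→2  [3 out]
  2: ∅  [STUCK]
  4: ∅  [STUCK]
Path to 2: tau

Answer: DEADLOCK at state 2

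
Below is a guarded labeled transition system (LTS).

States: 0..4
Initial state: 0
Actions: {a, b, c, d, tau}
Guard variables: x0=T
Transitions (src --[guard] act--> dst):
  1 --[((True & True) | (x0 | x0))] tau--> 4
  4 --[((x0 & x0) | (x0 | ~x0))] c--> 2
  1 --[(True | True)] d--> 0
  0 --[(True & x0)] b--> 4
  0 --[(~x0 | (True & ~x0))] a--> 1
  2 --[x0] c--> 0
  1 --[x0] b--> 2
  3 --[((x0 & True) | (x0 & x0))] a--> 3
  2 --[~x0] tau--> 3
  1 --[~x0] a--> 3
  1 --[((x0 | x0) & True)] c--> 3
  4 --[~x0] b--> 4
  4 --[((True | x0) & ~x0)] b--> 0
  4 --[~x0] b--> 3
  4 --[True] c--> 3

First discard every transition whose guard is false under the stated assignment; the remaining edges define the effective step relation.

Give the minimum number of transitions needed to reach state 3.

Breadth-first toward 3:
  L0 = {0}
  L1 = {4}
  L2 = {2,3}
depth(3)=2, e.g. b·c

Answer: 2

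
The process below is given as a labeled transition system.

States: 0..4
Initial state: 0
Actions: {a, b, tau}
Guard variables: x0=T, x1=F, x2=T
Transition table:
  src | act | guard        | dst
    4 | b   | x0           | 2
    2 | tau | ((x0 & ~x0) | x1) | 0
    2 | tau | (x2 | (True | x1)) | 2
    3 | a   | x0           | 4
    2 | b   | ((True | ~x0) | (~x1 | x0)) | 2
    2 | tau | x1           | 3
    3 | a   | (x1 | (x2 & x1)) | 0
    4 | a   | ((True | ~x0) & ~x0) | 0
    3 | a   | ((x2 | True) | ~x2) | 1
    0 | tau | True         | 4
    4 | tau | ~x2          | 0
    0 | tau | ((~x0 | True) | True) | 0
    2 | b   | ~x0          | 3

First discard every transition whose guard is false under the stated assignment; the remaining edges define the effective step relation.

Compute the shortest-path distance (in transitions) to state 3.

Layered search for 3:
  Layer 0: {0}
  Layer 1: {4}
  Layer 2: {2}
3 never appears.

Answer: UNREACHABLE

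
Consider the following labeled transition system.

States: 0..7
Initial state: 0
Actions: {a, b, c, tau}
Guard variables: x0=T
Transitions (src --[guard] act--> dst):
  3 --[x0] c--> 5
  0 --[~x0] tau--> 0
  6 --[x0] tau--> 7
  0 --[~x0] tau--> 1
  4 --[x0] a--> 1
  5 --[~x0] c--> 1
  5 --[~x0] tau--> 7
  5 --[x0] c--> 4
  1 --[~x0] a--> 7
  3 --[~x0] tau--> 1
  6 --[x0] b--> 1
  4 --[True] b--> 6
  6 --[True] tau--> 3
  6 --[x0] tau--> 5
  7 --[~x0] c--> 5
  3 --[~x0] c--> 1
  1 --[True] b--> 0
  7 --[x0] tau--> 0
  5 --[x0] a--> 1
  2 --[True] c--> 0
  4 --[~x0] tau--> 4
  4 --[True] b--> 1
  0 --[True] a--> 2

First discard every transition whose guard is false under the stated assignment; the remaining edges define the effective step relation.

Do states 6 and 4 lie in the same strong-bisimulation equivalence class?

Refine partition for ~:
  round 0: {{0,1,2,3,4,5,6,7}}
  round 1: {{0},{1},{2,3},{4},{5},{6},{7}}
  round 2: {{0},{1},{2},{3},{4},{5},{6},{7}}
stable after 3 split(s): 8 block(s)
6∈{6}, 4∈{4}

Answer: NOT BISIMILAR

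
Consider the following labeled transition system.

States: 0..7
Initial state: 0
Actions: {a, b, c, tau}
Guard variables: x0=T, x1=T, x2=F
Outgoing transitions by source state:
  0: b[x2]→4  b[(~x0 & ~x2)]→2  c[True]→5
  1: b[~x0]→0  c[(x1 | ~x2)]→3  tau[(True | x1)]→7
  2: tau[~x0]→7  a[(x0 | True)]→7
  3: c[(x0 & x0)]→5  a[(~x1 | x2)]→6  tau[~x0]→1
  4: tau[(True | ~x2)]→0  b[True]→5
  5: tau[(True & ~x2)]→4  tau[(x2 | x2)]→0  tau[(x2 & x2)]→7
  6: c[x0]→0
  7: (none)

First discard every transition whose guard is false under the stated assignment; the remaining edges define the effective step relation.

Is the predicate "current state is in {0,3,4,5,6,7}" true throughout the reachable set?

Allowed set {0,3,4,5,6,7}
Reach set: {0,4,5}
  0: ✓
  4: ✓
  5: ✓

Answer: INVARIANT HOLDS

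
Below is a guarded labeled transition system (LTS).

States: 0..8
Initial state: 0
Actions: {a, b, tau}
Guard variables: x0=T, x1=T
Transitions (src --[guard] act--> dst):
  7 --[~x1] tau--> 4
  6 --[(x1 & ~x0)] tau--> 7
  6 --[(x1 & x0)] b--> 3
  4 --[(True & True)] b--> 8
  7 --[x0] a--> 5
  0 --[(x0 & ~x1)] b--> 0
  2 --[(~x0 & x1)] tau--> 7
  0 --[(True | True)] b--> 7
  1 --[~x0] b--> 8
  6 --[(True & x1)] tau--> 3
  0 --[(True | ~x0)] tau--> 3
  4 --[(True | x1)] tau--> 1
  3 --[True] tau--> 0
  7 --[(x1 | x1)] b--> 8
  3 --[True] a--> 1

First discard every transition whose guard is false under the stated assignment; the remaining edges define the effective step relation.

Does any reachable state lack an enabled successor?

Answer: DEADLOCK at state 1

Trace:
Reach set: {0,1,3,5,7,8}
  0: b→7  tau→3  [2 out]
  1: ∅  [no exit]
  3: a→1  tau→0  [2 out]
  5: ∅  [no exit]
  7: a→5  b→8  [2 out]
  8: ∅  [no exit]
witness 1: tau·a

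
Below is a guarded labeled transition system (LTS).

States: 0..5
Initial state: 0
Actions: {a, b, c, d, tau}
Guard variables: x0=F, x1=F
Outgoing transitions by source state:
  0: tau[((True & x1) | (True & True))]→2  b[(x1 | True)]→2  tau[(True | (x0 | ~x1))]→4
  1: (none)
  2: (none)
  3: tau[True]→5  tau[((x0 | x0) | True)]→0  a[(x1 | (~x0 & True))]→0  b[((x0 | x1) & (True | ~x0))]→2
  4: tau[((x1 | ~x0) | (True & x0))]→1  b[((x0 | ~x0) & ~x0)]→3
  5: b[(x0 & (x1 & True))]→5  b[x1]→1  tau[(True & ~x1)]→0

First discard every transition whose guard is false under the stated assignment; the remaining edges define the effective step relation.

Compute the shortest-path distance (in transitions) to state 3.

BFS to 3:
  L0 = {0}
  L1 = {2,4}
  L2 = {1,3}
depth(3)=2, e.g. tau·b

Answer: 2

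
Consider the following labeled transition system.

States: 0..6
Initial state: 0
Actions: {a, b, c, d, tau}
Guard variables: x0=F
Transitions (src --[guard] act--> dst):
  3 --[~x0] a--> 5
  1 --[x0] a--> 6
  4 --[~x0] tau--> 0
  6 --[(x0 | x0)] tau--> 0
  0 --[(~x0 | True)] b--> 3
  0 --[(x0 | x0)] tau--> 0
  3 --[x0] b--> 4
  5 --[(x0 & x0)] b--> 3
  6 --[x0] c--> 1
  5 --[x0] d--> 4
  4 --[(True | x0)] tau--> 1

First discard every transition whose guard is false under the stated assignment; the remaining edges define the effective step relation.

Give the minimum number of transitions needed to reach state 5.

Layered search for 5:
  Layer 0: {0}
  Layer 1: {3}
  Layer 2: {5}
first hit 5 at d=2 via b·a

Answer: 2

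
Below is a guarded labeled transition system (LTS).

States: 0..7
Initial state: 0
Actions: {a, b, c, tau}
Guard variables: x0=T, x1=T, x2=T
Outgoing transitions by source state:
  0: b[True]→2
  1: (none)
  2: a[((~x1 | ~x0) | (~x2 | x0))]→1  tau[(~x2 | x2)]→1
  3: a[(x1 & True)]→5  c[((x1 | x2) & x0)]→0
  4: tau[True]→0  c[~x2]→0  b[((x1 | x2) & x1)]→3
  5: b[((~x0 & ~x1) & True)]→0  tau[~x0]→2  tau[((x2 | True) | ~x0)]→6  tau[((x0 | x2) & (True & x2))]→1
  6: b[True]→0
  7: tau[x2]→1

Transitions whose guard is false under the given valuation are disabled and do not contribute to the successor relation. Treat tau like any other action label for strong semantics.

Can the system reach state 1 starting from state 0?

After dropping false guards: 11 live edges.
Layer 0: {0}
Layer 1: {2}  cumulative {0,2}
Layer 2: {1}  cumulative {0,1,2}
Reach set: {0,1,2}
witness 1: b·a

Answer: REACHABLE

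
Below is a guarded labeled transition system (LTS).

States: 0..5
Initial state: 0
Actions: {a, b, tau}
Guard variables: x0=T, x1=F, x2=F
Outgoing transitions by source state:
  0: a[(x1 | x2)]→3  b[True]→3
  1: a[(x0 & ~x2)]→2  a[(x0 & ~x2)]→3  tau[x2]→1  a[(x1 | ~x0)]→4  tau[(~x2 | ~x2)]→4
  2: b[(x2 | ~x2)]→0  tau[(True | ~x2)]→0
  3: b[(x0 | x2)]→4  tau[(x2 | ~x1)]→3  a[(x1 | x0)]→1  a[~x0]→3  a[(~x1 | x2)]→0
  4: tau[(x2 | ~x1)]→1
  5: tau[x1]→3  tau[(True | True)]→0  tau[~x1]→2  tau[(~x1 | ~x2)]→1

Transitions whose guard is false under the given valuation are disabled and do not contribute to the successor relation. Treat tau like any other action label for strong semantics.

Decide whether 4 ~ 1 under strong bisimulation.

Refine partition for ~:
  P[0] = {{0,1,2,3,4,5}}
  P[1] = {{0},{1},{2},{3},{4,5}}
  P[2] = {{0},{1},{2},{3},{4},{5}}
Fixed point at round 3; 6 class(es).
[4]={4}  [1]={1}

Answer: NOT BISIMILAR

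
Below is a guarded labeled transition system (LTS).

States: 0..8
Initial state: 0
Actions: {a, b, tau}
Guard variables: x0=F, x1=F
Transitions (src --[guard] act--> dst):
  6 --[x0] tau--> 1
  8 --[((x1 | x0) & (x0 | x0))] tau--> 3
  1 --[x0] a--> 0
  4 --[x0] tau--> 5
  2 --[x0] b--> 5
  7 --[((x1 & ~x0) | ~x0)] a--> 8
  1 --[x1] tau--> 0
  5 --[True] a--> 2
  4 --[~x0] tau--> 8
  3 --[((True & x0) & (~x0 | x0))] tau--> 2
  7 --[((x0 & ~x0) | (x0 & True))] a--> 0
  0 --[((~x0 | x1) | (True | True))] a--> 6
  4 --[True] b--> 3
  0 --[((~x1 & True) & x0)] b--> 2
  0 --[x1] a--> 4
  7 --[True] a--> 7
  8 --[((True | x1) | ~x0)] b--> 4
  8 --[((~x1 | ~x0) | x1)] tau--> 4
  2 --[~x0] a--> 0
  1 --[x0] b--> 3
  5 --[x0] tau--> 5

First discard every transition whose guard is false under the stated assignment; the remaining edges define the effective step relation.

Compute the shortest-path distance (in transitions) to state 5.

Answer: UNREACHABLE

Trace:
Layered search for 5:
  Layer 0: {0}
  Layer 1: {6}
5 never appears.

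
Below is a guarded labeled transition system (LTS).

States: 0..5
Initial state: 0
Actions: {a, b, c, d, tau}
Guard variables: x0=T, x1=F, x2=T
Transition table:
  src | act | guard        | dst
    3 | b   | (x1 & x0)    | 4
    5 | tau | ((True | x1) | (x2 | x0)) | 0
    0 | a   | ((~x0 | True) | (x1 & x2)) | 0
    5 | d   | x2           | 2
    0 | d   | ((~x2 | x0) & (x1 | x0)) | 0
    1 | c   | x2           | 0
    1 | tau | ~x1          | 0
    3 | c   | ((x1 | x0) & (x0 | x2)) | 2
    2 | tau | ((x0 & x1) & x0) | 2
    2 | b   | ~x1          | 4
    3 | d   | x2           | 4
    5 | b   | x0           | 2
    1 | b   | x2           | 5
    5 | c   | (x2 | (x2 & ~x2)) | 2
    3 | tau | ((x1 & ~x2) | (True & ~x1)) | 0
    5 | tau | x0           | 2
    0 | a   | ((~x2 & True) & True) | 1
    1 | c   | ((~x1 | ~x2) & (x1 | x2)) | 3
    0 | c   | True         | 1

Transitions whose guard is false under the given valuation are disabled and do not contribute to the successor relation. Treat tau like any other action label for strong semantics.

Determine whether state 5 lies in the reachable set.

After dropping false guards: 16 live edges.
Layer 0: {0}
Layer 1: {1}  cumulative {0,1}
Layer 2: {3,5}  cumulative {0,1,3,5}
Layer 3: {2,4}  cumulative {0,1,2,3,4,5}
Reach set: {0,1,2,3,4,5}
trace reaching 5: c·b

Answer: REACHABLE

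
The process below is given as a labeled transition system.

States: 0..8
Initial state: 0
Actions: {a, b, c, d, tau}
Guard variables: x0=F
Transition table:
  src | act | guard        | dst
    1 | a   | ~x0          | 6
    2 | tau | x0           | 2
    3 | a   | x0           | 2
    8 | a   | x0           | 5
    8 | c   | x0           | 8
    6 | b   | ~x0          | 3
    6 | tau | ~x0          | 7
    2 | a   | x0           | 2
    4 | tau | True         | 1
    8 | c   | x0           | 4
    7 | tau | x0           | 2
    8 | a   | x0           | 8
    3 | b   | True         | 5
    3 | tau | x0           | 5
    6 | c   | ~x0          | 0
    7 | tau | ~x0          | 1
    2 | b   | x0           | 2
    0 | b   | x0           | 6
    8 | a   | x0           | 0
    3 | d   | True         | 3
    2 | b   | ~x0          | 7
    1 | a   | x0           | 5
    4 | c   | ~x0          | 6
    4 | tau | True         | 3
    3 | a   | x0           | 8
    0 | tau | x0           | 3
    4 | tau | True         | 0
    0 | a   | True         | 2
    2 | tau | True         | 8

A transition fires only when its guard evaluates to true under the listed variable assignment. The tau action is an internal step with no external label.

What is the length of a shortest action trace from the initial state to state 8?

Layered search for 8:
  L0 = {0}
  L1 = {2}
  L2 = {7,8}
depth(8)=2, e.g. a·tau

Answer: 2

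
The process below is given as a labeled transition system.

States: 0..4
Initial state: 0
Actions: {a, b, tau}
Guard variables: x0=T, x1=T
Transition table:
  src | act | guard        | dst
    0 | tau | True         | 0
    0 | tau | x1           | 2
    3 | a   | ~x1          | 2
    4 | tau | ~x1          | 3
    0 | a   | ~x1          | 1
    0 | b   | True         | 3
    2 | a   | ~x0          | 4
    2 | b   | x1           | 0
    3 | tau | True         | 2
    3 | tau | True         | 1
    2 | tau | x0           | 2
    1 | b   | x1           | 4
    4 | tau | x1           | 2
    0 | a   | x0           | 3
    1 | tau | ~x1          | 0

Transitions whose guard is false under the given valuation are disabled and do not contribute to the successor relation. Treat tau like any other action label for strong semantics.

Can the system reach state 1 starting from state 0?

10 transition(s) survive guard evaluation.
Layer 0: {0}
Layer 1: {2,3}  total {0,2,3}
Layer 2: {1}  total {0,1,2,3}
Layer 3: {4}  total {0,1,2,3,4}
Reachable = {0,1,2,3,4}
trace reaching 1: b·tau

Answer: REACHABLE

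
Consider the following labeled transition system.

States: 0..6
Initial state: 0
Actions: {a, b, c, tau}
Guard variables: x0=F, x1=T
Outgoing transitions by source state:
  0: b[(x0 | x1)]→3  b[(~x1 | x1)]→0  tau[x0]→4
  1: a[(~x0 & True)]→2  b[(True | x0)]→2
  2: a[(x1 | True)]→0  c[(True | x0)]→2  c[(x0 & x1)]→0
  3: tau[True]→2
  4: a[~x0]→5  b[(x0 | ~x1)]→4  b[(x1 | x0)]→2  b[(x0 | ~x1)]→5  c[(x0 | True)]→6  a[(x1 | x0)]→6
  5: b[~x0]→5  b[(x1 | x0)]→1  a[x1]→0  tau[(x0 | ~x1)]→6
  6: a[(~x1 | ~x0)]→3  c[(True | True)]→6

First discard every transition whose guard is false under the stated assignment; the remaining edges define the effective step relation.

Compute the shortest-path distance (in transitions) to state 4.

Layered search for 4:
  depth 0: {0}
  depth 1: {3}
  depth 2: {2}
4 never appears.

Answer: UNREACHABLE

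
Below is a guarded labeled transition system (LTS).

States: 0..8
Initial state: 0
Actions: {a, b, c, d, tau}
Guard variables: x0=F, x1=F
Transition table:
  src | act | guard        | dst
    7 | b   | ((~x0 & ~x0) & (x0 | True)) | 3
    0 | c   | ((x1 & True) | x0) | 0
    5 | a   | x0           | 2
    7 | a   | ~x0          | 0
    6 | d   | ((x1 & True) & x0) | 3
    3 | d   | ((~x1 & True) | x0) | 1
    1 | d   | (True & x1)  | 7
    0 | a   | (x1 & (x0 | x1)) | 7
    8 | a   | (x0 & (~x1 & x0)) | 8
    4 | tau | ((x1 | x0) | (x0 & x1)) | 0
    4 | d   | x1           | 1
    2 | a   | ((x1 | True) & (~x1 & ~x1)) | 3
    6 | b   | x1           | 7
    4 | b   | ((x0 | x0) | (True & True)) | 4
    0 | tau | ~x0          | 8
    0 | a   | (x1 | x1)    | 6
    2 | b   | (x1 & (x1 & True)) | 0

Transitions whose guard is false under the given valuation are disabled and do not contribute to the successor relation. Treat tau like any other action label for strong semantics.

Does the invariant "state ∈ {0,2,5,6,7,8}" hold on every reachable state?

Safe = {0,2,5,6,7,8}
Reach set: {0,8}
  0: safe
  8: safe

Answer: INVARIANT HOLDS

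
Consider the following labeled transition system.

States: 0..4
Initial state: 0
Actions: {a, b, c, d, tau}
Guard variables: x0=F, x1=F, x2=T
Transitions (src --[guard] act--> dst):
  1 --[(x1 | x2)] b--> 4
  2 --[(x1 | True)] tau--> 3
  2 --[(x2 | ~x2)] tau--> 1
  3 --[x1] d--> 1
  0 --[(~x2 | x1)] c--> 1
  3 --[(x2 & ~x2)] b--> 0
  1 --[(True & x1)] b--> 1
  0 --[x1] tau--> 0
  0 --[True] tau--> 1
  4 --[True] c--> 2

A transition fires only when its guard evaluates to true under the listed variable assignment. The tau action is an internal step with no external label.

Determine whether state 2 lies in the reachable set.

Answer: REACHABLE

Trace:
After dropping false guards: 5 live edges.
L0 = {0}
L1 = {1}  cumulative {0,1}
L2 = {4}  cumulative {0,1,4}
L3 = {2}  cumulative {0,1,2,4}
L4 = {3}  cumulative {0,1,2,3,4}
Reach set: {0,1,2,3,4}
witness 2: tau·b·c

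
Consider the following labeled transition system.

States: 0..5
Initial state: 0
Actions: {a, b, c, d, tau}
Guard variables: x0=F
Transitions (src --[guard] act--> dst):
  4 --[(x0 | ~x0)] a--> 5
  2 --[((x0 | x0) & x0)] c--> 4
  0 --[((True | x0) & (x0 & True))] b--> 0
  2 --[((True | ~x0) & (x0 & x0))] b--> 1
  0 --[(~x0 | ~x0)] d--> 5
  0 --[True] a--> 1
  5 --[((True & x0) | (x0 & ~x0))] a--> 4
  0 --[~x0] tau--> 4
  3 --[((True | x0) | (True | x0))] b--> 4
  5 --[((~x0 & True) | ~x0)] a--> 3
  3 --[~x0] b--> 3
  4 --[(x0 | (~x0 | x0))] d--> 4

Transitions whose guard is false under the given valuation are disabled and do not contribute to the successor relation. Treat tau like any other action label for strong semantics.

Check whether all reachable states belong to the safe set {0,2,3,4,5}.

Answer: INVARIANT VIOLATED at state 1

Trace:
Safe = {0,2,3,4,5}
Reachable = {0,1,3,4,5}
  0: ✓
  1: outside
  3: ✓
  4: ✓
  5: ✓
counterexample path to 1: a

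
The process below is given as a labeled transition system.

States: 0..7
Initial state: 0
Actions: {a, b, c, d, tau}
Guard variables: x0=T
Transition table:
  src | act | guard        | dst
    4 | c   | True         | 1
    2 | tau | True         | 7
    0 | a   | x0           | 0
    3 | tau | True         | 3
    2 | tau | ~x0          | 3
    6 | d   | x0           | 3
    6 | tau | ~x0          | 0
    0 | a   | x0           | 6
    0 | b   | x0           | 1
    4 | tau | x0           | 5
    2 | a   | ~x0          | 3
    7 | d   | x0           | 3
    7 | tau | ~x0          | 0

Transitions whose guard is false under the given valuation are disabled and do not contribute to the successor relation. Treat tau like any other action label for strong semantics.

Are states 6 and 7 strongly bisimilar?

Answer: BISIMILAR

Working:
Refine partition for ~:
  π0 = {{0,1,2,3,4,5,6,7}}
  π1 = {{0},{1,5},{2,3},{4},{6,7}}
  π2 = {{0},{1,5},{2},{3},{4},{6,7}}
Fixed point at round 3; 6 class(es).
[6]={6,7}  [7]={6,7}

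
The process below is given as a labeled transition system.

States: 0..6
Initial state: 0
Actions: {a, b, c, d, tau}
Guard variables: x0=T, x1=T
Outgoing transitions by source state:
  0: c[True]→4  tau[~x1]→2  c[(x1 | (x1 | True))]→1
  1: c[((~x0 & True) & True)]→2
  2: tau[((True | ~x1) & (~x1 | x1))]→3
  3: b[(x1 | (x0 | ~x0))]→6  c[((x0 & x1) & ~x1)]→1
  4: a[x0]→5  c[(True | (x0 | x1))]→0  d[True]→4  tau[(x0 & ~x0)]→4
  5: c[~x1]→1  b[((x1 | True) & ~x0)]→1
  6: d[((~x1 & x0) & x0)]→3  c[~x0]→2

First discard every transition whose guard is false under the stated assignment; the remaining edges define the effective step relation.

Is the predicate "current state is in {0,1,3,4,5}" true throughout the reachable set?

Safe = {0,1,3,4,5}
R = {0,1,4,5}
  0: ok
  1: ok
  4: ok
  5: ok

Answer: INVARIANT HOLDS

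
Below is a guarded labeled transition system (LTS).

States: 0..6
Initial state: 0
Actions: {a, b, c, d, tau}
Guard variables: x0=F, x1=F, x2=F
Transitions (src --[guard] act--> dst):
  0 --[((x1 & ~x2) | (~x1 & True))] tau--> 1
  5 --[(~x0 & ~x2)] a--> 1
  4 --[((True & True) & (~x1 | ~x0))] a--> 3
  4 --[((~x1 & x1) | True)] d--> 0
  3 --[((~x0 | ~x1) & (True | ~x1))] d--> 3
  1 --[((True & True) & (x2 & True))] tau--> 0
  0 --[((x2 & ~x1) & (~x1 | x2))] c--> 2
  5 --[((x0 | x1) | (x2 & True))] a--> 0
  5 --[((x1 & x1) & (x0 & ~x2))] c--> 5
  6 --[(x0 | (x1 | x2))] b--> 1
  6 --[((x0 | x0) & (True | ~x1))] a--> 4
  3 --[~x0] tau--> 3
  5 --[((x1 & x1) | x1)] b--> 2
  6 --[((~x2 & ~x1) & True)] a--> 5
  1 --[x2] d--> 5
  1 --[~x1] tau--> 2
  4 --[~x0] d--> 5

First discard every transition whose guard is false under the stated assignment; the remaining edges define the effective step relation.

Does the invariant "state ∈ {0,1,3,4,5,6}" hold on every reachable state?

Allowed set {0,1,3,4,5,6}
Reachable = {0,1,2}
  0: ✓
  1: ✓
  2: VIOLATES
witness against invariant: tau·tau → 2

Answer: INVARIANT VIOLATED at state 2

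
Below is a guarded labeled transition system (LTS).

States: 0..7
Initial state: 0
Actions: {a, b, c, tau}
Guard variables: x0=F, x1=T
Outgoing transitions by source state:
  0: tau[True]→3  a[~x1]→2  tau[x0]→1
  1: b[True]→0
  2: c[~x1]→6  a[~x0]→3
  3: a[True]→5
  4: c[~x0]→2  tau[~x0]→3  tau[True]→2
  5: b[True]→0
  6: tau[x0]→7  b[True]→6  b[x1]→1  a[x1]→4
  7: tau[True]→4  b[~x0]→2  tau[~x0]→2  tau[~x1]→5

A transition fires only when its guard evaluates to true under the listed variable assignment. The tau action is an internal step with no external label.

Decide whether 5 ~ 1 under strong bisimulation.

Refine partition for ~:
  π0 = {{0,1,2,3,4,5,6,7}}
  π1 = {{0},{1,5},{2,3},{4},{6},{7}}
  π2 = {{0},{1,5},{2},{3},{4},{6},{7}}
Fixed point at round 3; 7 class(es).
class of 5: {1,5}; class of 1: {1,5}

Answer: BISIMILAR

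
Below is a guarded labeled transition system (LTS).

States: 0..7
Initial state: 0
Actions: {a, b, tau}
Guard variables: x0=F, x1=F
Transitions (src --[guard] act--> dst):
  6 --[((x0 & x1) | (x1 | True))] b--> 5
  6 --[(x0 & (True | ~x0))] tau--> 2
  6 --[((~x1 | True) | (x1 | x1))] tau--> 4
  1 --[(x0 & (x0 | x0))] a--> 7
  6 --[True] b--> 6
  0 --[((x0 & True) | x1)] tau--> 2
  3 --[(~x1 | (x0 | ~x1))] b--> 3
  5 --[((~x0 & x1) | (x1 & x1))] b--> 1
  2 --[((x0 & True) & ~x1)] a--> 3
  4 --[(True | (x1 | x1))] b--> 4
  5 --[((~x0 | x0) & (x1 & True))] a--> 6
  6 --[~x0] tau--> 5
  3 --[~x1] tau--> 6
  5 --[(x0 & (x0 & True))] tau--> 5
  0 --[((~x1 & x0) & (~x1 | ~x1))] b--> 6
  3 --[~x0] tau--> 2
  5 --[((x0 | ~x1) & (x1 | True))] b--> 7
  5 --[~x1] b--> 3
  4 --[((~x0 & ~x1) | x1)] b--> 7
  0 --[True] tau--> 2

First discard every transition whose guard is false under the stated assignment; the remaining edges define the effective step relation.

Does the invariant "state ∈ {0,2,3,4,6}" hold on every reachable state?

Answer: INVARIANT HOLDS

Trace:
Allowed set {0,2,3,4,6}
R = {0,2}
  0: safe
  2: safe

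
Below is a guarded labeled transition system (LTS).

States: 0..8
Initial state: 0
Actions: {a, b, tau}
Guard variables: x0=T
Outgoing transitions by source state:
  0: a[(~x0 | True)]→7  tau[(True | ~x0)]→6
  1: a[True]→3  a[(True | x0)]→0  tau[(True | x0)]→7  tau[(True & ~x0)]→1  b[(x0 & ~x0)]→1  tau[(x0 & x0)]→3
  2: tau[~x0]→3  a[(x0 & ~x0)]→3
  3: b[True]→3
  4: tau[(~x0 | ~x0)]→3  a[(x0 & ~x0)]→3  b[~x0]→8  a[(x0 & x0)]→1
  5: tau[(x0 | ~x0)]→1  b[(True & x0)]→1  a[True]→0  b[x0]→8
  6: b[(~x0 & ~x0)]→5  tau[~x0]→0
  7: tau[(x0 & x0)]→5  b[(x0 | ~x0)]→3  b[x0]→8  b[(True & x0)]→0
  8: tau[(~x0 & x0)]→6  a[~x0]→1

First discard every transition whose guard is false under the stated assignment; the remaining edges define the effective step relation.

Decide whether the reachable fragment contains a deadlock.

Reach set: {0,1,3,5,6,7,8}
  0: a→7  tau→6  [deg 2]
  1: a→0  a→3  tau→3  tau→7  [deg 4]
  3: b→3  [deg 1]
  5: a→0  b→1  b→8  tau→1  [deg 4]
  6: ∅  [deadlock]
  7: b→0  b→3  b→8  tau→5  [deg 4]
  8: ∅  [deadlock]
trace reaching 6: tau

Answer: DEADLOCK at state 6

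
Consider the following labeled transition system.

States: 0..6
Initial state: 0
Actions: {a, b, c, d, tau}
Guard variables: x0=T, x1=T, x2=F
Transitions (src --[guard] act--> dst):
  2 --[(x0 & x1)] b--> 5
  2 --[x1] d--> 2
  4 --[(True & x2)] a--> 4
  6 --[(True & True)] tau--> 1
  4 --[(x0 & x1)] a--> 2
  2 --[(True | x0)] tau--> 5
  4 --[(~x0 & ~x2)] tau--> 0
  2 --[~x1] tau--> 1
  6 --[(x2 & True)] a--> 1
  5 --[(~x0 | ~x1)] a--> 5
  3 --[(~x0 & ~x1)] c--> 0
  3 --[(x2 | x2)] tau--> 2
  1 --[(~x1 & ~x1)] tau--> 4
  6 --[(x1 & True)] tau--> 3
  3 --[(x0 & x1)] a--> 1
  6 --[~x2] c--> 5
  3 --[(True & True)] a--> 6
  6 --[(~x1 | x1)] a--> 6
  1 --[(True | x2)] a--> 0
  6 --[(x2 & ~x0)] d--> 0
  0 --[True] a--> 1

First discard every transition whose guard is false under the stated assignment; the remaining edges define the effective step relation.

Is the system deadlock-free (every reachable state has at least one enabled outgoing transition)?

R = {0,1}
  0: a→1  [1 exit(s)]
  1: a→0  [1 exit(s)]

Answer: DEADLOCK-FREE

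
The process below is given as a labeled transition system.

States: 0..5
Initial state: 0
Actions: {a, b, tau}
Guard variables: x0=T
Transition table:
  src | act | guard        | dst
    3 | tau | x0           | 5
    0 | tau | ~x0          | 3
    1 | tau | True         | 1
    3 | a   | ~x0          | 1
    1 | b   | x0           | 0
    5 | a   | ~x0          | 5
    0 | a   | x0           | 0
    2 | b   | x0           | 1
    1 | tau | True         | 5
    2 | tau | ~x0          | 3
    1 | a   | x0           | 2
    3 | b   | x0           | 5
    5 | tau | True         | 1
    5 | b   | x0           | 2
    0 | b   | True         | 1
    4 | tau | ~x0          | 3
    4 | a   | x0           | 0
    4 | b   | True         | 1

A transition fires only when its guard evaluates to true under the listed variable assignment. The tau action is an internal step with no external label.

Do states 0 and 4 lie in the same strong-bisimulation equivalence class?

Compute ~ classes (split until stable):
  P[0] = {{0,1,2,3,4,5}}
  P[1] = {{0,4},{1},{2},{3,5}}
  P[2] = {{0,4},{1},{2},{3},{5}}
5 equivalence class(es) (converged in 3)
class of 0: {0,4}; class of 4: {0,4}

Answer: BISIMILAR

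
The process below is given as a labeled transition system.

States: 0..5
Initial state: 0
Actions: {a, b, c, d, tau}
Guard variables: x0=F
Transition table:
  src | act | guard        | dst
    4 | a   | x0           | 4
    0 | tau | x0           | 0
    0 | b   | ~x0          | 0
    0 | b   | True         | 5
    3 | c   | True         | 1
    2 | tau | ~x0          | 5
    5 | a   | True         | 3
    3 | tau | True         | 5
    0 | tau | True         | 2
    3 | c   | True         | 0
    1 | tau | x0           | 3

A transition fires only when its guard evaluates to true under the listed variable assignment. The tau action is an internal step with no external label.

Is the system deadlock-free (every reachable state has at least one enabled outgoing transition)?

Reach set: {0,1,2,3,5}
  0: b→0  b→5  tau→2  [deg 3]
  1: ∅  [STUCK]
  2: tau→5  [deg 1]
  3: c→0  c→1  tau→5  [deg 3]
  5: a→3  [deg 1]
witness 1: b·a·c

Answer: DEADLOCK at state 1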